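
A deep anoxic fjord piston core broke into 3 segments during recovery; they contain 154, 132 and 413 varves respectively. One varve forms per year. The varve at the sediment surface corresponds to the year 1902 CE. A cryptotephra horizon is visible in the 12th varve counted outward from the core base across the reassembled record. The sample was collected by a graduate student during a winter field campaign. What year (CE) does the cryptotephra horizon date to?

Total varves = 154 + 132 + 413 = 699.
699 − 12 = 687 varves lie beyond the cryptotephra horizon toward the sediment surface.
Counting back 687 years from 1902 CE places the cryptotephra horizon in 1902 − 687 = 1215 CE.

1215 CE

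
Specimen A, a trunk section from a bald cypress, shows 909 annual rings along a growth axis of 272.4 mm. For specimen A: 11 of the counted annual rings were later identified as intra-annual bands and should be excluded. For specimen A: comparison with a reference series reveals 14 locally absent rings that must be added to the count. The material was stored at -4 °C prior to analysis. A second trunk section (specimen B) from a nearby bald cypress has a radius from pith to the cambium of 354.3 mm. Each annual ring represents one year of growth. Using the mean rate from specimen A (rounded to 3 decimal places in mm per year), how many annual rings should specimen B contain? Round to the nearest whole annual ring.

1185 annual rings

Specimen A: adjusted count: 909 − 11 + 14 = 912 annual rings.
A: Mean rate = 272.4 mm / 912 years ≈ 0.299 mm/year.
Specimen B: 354.3 mm / 0.299 mm per year = 1184.95 years ≈ 1185 annual rings.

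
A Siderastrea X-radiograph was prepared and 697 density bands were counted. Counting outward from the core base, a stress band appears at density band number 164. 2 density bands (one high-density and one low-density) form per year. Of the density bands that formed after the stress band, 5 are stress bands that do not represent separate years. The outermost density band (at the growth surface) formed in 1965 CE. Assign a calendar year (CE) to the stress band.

1701 CE

697 − 164 = 533 density bands lie beyond the stress band toward the growth surface.
Removing the 5 false density bands leaves 533 − 5 = 528 true density bands beyond the stress band.
Dividing by 2 density bands per year: 528 / 2 = 264 years.
The density band at the growth surface is 1965 CE, so the stress band dates to 1965 − 264 = 1701 CE.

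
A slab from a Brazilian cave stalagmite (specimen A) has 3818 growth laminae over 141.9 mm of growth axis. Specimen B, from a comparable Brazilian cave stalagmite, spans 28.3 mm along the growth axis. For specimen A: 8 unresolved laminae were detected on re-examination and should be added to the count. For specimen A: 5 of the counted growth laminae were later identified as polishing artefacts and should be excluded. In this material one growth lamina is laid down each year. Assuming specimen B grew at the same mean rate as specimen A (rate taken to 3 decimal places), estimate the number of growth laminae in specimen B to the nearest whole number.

765 growth laminae

Specimen A: correcting the raw count gives 3818 − 5 + 8 = 3821 true growth laminae.
A: 141.9 mm over 3821 years gives 141.9 / 3821 ≈ 0.037 mm/year.
Specimen B: 28.3 mm / 0.037 mm per year = 764.86 years ≈ 765 growth laminae.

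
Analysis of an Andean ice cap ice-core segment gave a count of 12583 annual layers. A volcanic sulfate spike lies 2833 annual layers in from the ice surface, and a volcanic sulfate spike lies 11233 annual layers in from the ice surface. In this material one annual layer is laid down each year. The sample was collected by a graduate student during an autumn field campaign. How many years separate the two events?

Separation: 11233 − 2833 = 8400 annual layers.
One annual layer per year makes the interval 8400 years.

8400 yr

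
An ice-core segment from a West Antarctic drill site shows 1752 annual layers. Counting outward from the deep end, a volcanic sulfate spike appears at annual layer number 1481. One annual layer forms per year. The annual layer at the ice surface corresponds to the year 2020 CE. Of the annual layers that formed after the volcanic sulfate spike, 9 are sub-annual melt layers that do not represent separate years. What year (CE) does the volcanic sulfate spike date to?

Between annual layer 1481 and the ice surface there are 1752 − 1481 = 271 annual layers.
Excluding 9 false annual layers: 271 − 9 = 262.
Counting back 262 years from 2020 CE places the volcanic sulfate spike in 2020 − 262 = 1758 CE.

1758 CE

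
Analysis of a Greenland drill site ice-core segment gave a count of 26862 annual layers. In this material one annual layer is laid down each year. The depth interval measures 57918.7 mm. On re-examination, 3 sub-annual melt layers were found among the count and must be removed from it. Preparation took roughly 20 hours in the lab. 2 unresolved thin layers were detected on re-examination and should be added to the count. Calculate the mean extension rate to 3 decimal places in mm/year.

2.156 mm/year

Adjusted count: 26862 − 3 + 2 = 26861 annual layers.
Mean rate = 57918.7 mm / 26861 years ≈ 2.156 mm/year.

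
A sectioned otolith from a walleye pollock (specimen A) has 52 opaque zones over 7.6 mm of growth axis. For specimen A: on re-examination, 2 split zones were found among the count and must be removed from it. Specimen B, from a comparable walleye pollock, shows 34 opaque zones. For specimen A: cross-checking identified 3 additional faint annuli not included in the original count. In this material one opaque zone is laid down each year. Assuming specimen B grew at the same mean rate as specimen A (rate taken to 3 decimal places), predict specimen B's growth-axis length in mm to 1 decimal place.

Specimen A: true opaque zone count = 52 − 2 + 3 = 53.
A: 7.6 mm over 53 years gives 7.6 / 53 ≈ 0.143 mm/yr.
Length of B = 0.143 × 34 = 4.9 mm.

4.9 mm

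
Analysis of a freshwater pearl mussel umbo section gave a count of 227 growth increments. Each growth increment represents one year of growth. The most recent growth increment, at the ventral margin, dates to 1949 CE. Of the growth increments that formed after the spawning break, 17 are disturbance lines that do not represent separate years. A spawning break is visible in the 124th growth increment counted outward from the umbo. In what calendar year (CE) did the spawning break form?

1863 CE

The spawning break sits at growth increment 124 from the umbo, so 227 − 124 = 103 growth increments formed after it.
Removing the 17 false growth increments leaves 103 − 17 = 86 true growth increments beyond the spawning break.
1949 − 86 = 1863 CE.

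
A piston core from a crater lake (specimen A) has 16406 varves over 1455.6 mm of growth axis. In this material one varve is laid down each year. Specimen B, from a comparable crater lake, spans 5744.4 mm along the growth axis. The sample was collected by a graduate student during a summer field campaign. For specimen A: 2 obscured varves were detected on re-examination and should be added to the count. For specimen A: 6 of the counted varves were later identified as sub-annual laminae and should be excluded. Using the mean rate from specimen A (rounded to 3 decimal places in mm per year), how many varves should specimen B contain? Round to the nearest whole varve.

64544 varves

Specimen A: true varve count = 16406 − 6 + 2 = 16402.
A: Mean rate = 1455.6 mm / 16402 years ≈ 0.089 mm/yr.
Specimen B: 5744.4 mm / 0.089 mm per year = 64543.82 years ≈ 64544 varves.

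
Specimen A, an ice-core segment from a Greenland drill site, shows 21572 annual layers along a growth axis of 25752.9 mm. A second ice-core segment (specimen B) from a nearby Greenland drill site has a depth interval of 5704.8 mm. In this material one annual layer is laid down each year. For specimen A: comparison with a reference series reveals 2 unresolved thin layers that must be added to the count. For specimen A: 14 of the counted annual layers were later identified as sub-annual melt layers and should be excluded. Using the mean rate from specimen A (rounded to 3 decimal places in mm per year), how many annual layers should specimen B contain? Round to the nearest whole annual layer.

4778 annual layers

Specimen A: after corrections the count is 21572 − 14 + 2 = 21560 annual layers.
A: 25752.9 mm over 21560 years gives 25752.9 / 21560 ≈ 1.194 mm/year.
B spans 5704.8 / 1.194 = 4777.89 years ≈ 4778 annual layers.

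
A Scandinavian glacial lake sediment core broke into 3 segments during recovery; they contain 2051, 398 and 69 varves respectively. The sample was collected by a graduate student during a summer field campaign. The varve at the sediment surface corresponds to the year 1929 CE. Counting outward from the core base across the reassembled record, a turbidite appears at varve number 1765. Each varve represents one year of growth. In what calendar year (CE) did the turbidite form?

1176 CE

Total varves = 2051 + 398 + 69 = 2518.
Between varve 1765 and the sediment surface there are 2518 − 1765 = 753 varves.
Counting back 753 years from 1929 CE places the turbidite in 1929 − 753 = 1176 CE.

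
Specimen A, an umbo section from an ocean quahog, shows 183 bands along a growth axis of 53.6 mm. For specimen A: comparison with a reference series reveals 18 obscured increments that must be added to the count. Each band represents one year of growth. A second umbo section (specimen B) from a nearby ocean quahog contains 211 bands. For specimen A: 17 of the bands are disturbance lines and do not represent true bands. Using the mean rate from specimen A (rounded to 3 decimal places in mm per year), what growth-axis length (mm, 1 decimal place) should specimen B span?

Specimen A: true band count = 183 − 17 + 18 = 184.
A: Mean rate = 53.6 mm / 184 years ≈ 0.291 mm/year.
For B, 0.291 mm/year × 211 years = 61.4 mm.

61.4 mm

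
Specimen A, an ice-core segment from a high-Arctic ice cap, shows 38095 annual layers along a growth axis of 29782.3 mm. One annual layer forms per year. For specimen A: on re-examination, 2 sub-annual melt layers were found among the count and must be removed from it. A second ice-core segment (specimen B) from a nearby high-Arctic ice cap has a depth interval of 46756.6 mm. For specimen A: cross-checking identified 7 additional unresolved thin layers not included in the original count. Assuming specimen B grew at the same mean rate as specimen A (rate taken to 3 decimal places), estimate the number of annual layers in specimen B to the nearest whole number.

Specimen A: after corrections the count is 38095 − 2 + 7 = 38100 annual layers.
A: 29782.3 mm over 38100 years gives 29782.3 / 38100 ≈ 0.782 mm per year.
For B, 46756.6 / 0.782 = 59791.05 years ≈ 59791 annual layers.

59791 annual layers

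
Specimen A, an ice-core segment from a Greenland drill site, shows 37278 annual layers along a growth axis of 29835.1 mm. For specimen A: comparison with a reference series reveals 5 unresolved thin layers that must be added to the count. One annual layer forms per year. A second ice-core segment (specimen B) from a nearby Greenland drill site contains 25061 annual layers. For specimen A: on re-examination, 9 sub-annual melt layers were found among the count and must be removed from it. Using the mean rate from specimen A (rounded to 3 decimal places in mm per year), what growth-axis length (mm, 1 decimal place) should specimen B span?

Specimen A: true annual layer count = 37278 − 9 + 5 = 37274.
A: 29835.1 mm over 37274 years gives 29835.1 / 37274 ≈ 0.800 mm per year.
Length of B = 0.800 × 25061 = 20048.8 mm.

20048.8 mm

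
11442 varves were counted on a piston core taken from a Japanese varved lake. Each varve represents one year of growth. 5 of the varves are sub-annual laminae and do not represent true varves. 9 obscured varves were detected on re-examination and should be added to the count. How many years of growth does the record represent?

Adjusted count: 11442 − 5 + 9 = 11446 varves.
With a one-to-one varve periodicity this is 11446 years.

11446 years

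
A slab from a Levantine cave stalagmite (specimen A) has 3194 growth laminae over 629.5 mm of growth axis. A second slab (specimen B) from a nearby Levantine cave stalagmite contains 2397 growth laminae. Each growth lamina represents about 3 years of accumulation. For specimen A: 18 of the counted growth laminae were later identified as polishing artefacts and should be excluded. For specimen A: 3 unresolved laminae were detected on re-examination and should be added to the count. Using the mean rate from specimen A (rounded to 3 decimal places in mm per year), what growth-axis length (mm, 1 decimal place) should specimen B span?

Specimen A: correcting the raw count gives 3194 − 18 + 3 = 3179 true growth laminae.
Specimen A: multiplying by 3 years per growth lamina: 3179 × 3 = 9537 years.
A: 629.5 mm over 9537 years gives 629.5 / 9537 ≈ 0.066 mm/year.
Specimen B: multiplying by 3 years per growth lamina: 2397 × 3 = 7191 years. For B, 0.066 mm/year × 7191 years = 474.6 mm.

474.6 mm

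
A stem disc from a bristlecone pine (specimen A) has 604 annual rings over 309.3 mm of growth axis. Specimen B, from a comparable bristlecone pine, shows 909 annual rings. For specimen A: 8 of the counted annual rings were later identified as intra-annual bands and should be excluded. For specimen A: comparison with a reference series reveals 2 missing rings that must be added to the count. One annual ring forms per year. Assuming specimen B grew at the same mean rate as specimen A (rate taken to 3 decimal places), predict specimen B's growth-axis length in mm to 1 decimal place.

470.0 mm

Specimen A: after corrections the count is 604 − 8 + 2 = 598 annual rings.
A: Mean rate = 309.3 mm / 598 years ≈ 0.517 mm/year.
Length of B = 0.517 × 909 = 470.0 mm.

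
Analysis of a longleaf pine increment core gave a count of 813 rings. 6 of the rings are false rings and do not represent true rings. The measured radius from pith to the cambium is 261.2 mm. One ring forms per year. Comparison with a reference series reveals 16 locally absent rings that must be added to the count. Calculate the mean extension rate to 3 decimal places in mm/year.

True ring count = 813 − 6 + 16 = 823.
Mean rate = 261.2 mm / 823 years ≈ 0.317 mm/year.

0.317 mm/year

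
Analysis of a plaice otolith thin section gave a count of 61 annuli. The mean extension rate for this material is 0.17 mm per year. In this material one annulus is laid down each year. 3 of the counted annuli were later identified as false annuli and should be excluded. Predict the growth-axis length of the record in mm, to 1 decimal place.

Adjusted count: 61 − 3 = 58 annuli.
Length ≈ 0.17 × 58 = 9.9 mm.

9.9 mm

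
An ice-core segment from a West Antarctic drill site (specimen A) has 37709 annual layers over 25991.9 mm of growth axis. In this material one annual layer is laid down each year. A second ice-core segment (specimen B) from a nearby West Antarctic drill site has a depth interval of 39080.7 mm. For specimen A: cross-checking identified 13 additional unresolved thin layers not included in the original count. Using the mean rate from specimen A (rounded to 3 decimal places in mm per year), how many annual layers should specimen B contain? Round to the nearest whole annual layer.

56721 annual layers

Specimen A: after corrections the count is 37709 + 13 = 37722 annual layers.
A: 25991.9 mm over 37722 years gives 25991.9 / 37722 ≈ 0.689 mm per year.
B spans 39080.7 / 0.689 = 56720.90 years ≈ 56721 annual layers.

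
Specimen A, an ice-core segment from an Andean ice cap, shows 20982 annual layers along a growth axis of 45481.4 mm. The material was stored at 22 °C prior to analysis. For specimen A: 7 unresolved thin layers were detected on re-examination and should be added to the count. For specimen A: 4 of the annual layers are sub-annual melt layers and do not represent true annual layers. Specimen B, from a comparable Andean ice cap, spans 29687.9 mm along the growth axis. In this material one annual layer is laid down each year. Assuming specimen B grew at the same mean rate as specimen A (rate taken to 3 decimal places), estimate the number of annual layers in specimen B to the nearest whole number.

Specimen A: true annual layer count = 20982 − 4 + 7 = 20985.
A: Mean rate = 45481.4 mm / 20985 years ≈ 2.167 mm/yr.
B spans 29687.9 / 2.167 = 13700.00 years ≈ 13700 annual layers.

13700 annual layers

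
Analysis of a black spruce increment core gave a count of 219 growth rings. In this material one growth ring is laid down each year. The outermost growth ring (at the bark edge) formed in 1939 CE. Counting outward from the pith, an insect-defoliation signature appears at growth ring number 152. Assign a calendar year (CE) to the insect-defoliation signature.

1872 CE

219 − 152 = 67 growth rings lie beyond the insect-defoliation signature toward the bark edge.
1939 − 67 = 1872 CE.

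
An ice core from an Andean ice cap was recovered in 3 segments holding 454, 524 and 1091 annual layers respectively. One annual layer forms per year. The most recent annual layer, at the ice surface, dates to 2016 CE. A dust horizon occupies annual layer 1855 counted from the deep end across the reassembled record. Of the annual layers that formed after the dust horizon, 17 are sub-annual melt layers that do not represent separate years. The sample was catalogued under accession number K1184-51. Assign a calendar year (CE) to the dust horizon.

Total annual layers = 454 + 524 + 1091 = 2069.
2069 − 1855 = 214 annual layers lie beyond the dust horizon toward the ice surface.
Removing the 17 false annual layers leaves 214 − 17 = 197 true annual layers beyond the dust horizon.
The annual layer at the ice surface is 2016 CE, so the dust horizon dates to 2016 − 197 = 1819 CE.

1819 CE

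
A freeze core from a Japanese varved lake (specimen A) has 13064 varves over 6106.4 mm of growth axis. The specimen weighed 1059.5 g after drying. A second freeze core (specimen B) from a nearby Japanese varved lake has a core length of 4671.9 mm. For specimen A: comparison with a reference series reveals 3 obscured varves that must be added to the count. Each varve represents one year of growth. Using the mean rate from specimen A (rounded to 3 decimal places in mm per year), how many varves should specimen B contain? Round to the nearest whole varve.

Specimen A: correcting the raw count gives 13064 + 3 = 13067 true varves.
A: Extension rate ≈ 6106.4 / 13067 = 0.467 mm/year.
For B, 4671.9 / 0.467 = 10004.07 years ≈ 10004 varves.

10004 varves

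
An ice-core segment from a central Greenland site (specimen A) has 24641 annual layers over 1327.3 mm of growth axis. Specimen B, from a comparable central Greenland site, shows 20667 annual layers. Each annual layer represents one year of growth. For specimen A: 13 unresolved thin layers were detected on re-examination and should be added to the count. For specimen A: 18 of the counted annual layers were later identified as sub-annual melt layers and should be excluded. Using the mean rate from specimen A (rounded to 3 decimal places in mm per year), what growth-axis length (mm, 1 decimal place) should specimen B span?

Specimen A: correcting the raw count gives 24641 − 18 + 13 = 24636 true annual layers.
A: Mean rate = 1327.3 mm / 24636 years ≈ 0.054 mm/yr.
B's length ≈ 0.054 × 20667 = 1116.0 mm.

1116.0 mm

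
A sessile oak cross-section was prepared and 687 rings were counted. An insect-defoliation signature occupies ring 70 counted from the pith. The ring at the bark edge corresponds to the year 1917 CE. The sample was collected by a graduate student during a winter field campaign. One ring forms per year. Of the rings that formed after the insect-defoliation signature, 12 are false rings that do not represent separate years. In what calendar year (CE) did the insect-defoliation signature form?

1312 CE

Between ring 70 and the bark edge there are 687 − 70 = 617 rings.
Removing the 12 false rings leaves 617 − 12 = 605 true rings beyond the insect-defoliation signature.
Counting back 605 years from 1917 CE places the insect-defoliation signature in 1917 − 605 = 1312 CE.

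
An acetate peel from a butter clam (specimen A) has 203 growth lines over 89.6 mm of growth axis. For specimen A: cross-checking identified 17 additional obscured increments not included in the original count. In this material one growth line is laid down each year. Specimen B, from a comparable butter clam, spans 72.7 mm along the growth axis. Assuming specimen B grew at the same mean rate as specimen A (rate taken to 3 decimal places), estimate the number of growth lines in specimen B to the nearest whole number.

Specimen A: true growth line count = 203 + 17 = 220.
A: Extension rate ≈ 89.6 / 220 = 0.407 mm/year.
B spans 72.7 / 0.407 = 178.62 years ≈ 179 growth lines.

179 growth lines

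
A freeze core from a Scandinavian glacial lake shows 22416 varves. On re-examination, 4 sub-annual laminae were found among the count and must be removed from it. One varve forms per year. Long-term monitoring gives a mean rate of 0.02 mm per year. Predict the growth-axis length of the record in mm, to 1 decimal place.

448.2 mm

True varve count = 22416 − 4 = 22412.
22412 years at 0.02 mm/year gives 0.02 × 22412 = 448.2 mm.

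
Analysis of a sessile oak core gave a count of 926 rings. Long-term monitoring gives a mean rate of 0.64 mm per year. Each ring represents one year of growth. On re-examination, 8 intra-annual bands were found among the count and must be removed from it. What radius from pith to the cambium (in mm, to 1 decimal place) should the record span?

587.5 mm

After corrections the count is 926 − 8 = 918 rings.
Predicted length = 0.64 mm/year × 918 years = 587.5 mm.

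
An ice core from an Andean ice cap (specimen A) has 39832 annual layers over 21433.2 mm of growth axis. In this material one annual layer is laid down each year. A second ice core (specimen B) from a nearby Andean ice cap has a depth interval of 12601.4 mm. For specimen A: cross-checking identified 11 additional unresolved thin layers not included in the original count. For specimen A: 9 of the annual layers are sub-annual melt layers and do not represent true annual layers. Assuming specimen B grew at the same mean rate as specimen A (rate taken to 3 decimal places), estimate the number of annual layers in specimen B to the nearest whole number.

Specimen A: true annual layer count = 39832 − 9 + 11 = 39834.
A: 21433.2 mm over 39834 years gives 21433.2 / 39834 ≈ 0.538 mm/yr.
For B, 12601.4 / 0.538 = 23422.68 years ≈ 23423 annual layers.

23423 annual layers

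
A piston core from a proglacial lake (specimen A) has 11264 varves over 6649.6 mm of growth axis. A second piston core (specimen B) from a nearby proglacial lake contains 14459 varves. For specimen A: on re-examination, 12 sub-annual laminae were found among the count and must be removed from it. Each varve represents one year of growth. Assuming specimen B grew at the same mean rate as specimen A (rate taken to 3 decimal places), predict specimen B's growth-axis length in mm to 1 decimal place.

8545.3 mm

Specimen A: adjusted count: 11264 − 12 = 11252 varves.
A: Extension rate ≈ 6649.6 / 11252 = 0.591 mm/yr.
Length of B = 0.591 × 14459 = 8545.3 mm.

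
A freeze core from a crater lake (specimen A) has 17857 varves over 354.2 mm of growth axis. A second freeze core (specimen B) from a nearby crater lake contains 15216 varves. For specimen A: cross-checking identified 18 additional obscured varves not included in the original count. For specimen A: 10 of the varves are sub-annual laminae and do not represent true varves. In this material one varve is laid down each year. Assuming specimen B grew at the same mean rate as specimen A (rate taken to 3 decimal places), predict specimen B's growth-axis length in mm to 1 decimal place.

Specimen A: correcting the raw count gives 17857 − 10 + 18 = 17865 true varves.
A: Extension rate ≈ 354.2 / 17865 = 0.020 mm/year.
Length of B = 0.020 × 15216 = 304.3 mm.

304.3 mm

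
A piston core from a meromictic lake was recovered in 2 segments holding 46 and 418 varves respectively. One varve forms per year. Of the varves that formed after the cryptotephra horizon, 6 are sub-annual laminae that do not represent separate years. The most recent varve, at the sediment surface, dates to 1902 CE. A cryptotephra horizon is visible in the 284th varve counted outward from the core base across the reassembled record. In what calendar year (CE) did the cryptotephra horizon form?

Total varves = 46 + 418 = 464.
Between varve 284 and the sediment surface there are 464 − 284 = 180 varves.
180 − 6 false = 174 true varves after the cryptotephra horizon.
1902 − 174 = 1728 CE.

1728 CE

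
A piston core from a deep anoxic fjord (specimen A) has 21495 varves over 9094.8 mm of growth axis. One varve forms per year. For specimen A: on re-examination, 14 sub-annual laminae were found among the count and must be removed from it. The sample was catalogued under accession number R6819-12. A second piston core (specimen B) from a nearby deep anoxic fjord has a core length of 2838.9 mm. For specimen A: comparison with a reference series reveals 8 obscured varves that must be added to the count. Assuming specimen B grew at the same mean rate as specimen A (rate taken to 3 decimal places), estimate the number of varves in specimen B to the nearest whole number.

Specimen A: correcting the raw count gives 21495 − 14 + 8 = 21489 true varves.
A: Mean rate = 9094.8 mm / 21489 years ≈ 0.423 mm/year.
For B, 2838.9 / 0.423 = 6711.35 years ≈ 6711 varves.

6711 varves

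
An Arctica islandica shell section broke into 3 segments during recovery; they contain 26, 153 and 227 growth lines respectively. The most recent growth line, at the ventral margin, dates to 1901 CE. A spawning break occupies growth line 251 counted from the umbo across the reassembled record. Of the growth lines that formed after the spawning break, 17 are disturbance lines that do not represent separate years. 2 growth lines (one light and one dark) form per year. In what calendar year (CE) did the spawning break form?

Total growth lines = 26 + 153 + 227 = 406.
Between growth line 251 and the ventral margin there are 406 − 251 = 155 growth lines.
155 − 17 false = 138 true growth lines after the spawning break.
Dividing by 2 growth lines per year: 138 / 2 = 69 years.
1901 − 69 = 1832 CE.

1832 CE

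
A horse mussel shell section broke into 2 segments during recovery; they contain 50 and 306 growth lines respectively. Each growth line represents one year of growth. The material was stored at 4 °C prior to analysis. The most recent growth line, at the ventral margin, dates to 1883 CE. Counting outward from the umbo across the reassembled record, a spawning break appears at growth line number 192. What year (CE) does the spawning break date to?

Total growth lines = 50 + 306 = 356.
356 − 192 = 164 growth lines lie beyond the spawning break toward the ventral margin.
Counting back 164 years from 1883 CE places the spawning break in 1883 − 164 = 1719 CE.

1719 CE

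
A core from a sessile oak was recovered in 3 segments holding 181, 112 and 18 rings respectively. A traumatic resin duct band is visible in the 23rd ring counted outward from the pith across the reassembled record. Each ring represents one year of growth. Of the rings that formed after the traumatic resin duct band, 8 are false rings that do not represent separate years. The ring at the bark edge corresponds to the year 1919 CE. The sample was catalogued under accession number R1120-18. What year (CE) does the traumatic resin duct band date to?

1639 CE

Total rings = 181 + 112 + 18 = 311.
Between ring 23 and the bark edge there are 311 − 23 = 288 rings.
Excluding 8 false rings: 288 − 8 = 280.
1919 − 280 = 1639 CE.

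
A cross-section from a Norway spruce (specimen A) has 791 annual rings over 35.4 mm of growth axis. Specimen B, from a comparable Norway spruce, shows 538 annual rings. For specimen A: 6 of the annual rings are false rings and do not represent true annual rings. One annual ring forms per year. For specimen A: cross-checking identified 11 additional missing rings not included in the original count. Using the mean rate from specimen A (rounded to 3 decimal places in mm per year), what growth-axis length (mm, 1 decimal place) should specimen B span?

Specimen A: true annual ring count = 791 − 6 + 11 = 796.
A: Extension rate ≈ 35.4 / 796 = 0.044 mm/yr.
For B, 0.044 mm/year × 538 years = 23.7 mm.

23.7 mm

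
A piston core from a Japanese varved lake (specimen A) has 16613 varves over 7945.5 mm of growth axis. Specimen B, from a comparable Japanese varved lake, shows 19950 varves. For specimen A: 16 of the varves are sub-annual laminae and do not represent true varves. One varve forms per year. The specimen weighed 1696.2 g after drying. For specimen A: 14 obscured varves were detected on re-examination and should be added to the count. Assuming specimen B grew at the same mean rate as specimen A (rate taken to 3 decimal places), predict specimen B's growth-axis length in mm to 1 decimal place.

9536.1 mm

Specimen A: true varve count = 16613 − 16 + 14 = 16611.
A: 7945.5 mm over 16611 years gives 7945.5 / 16611 ≈ 0.478 mm per year.
B's length ≈ 0.478 × 19950 = 9536.1 mm.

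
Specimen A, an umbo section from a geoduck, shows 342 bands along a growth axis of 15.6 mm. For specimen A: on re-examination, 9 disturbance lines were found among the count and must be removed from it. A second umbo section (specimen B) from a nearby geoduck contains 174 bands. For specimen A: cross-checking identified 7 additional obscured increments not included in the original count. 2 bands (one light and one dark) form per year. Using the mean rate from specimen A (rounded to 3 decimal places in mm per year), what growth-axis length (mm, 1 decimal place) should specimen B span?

Specimen A: true band count = 342 − 9 + 7 = 340.
Specimen A: dividing by 2 bands per year: 340 / 2 = 170 years.
A: Extension rate ≈ 15.6 / 170 = 0.092 mm/yr.
Specimen B: with 2 bands per year, 174 / 2 = 87 years. For B, 0.092 mm/year × 87 years = 8.0 mm.

8.0 mm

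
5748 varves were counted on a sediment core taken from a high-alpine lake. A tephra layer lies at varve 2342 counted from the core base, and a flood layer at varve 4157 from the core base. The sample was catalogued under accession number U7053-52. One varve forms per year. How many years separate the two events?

1815 years

4157 − 2342 = 1815 varves lie between the two events.
That is 1815 years at one varve per year.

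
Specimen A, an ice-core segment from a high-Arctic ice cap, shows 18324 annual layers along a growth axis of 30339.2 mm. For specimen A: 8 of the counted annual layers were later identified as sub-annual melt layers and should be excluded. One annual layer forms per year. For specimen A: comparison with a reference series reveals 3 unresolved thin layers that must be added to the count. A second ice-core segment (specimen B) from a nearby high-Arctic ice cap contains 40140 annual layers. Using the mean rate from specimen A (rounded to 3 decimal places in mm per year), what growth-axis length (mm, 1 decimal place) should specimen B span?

66471.8 mm

Specimen A: correcting the raw count gives 18324 − 8 + 3 = 18319 true annual layers.
A: 30339.2 mm over 18319 years gives 30339.2 / 18319 ≈ 1.656 mm/year.
Length of B = 1.656 × 40140 = 66471.8 mm.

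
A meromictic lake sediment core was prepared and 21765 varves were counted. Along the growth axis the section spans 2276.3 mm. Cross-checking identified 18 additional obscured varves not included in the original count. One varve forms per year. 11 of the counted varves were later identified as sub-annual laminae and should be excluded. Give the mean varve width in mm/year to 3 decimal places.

Correcting the raw count gives 21765 − 11 + 18 = 21772 true varves.
Mean rate = 2276.3 mm / 21772 years ≈ 0.105 mm/year.

0.105 mm/year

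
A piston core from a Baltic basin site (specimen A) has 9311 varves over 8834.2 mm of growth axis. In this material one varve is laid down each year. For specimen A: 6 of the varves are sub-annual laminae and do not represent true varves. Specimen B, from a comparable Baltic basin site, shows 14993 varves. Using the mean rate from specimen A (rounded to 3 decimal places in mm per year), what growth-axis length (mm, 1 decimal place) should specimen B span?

14228.4 mm

Specimen A: adjusted count: 9311 − 6 = 9305 varves.
A: 8834.2 mm over 9305 years gives 8834.2 / 9305 ≈ 0.949 mm/yr.
Length of B = 0.949 × 14993 = 14228.4 mm.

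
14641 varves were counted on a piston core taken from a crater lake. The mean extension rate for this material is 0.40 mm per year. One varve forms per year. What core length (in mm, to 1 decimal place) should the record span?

14641 years of growth are recorded.
Predicted length = 0.40 mm/year × 14641 years = 5856.4 mm.

5856.4 mm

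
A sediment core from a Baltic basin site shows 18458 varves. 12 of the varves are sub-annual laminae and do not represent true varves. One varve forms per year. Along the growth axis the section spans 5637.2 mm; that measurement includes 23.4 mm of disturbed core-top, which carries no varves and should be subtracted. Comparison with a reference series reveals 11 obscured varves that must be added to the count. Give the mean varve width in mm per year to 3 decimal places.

Correcting the raw count gives 18458 − 12 + 11 = 18457 true varves.
Removing the 23.4 mm offcut leaves 5637.2 − 23.4 = 5613.8 mm.
Mean rate = 5613.8 mm / 18457 years ≈ 0.304 mm per year.

0.304 mm per year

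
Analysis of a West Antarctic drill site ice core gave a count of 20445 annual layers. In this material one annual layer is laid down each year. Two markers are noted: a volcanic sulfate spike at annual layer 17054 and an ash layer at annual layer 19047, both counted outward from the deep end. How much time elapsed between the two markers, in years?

19047 − 17054 = 1993 annual layers lie between the two events.
At one annual layer per year, 1993 years elapsed between them.

1993 yr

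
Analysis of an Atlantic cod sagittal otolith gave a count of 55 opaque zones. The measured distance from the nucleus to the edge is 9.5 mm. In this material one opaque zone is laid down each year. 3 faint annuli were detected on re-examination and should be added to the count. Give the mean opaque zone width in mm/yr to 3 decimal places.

True opaque zone count = 55 + 3 = 58.
Mean rate = 9.5 mm / 58 years ≈ 0.164 mm/yr.

0.164 mm/yr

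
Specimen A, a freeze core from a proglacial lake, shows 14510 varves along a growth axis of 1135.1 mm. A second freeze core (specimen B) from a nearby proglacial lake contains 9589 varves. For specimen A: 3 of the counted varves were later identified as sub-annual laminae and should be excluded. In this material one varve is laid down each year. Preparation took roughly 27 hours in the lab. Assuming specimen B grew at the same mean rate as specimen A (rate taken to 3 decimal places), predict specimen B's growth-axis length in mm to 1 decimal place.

Specimen A: after corrections the count is 14510 − 3 = 14507 varves.
A: Extension rate ≈ 1135.1 / 14507 = 0.078 mm/year.
Length of B = 0.078 × 9589 = 747.9 mm.

747.9 mm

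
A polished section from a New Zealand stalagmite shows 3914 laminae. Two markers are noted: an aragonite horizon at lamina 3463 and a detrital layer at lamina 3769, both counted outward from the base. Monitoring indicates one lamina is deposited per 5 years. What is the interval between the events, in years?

The two markers are separated by 3769 − 3463 = 306 laminae.
306 laminae at 5 years each span 306 × 5 = 1530 years.

1530 yr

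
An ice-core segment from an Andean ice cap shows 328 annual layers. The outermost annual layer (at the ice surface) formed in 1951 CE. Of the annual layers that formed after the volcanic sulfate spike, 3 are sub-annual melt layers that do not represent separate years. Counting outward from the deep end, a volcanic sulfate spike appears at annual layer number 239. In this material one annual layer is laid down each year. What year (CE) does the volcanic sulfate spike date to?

1865 CE

328 − 239 = 89 annual layers lie beyond the volcanic sulfate spike toward the ice surface.
Removing the 3 false annual layers leaves 89 − 3 = 86 true annual layers beyond the volcanic sulfate spike.
Counting back 86 years from 1951 CE places the volcanic sulfate spike in 1951 − 86 = 1865 CE.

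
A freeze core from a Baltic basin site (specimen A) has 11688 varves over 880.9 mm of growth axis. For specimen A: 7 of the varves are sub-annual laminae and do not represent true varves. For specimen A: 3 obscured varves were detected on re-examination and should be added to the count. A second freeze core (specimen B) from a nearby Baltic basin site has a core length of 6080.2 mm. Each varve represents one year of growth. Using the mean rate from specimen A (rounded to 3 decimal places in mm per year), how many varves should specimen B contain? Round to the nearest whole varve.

81069 varves

Specimen A: true varve count = 11688 − 7 + 3 = 11684.
A: Mean rate = 880.9 mm / 11684 years ≈ 0.075 mm/year.
B spans 6080.2 / 0.075 = 81069.33 years ≈ 81069 varves.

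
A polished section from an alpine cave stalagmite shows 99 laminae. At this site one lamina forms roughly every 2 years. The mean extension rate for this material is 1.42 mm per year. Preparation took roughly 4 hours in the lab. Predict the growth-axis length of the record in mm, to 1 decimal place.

Multiplying by 2 years per lamina: 99 × 2 = 198 years.
Predicted length = 1.42 mm/year × 198 years = 281.2 mm.

281.2 mm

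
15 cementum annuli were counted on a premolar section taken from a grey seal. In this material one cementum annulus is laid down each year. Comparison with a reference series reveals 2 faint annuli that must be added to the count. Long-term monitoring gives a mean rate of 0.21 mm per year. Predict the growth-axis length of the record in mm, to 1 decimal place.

Adjusted count: 15 + 2 = 17 cementum annuli.
Length ≈ 0.21 × 17 = 3.6 mm.

3.6 mm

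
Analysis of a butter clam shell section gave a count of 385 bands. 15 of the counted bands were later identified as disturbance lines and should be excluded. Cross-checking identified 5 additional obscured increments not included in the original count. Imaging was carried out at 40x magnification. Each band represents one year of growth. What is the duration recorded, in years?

After corrections the count is 385 − 15 + 5 = 375 bands.
One band per year makes the duration 375 years.

375 yr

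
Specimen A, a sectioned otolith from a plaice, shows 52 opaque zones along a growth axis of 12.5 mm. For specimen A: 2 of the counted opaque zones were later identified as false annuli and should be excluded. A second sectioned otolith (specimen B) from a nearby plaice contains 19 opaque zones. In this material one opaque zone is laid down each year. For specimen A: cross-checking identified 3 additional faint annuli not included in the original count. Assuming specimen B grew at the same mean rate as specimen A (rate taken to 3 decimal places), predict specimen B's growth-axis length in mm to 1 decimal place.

4.5 mm

Specimen A: true opaque zone count = 52 − 2 + 3 = 53.
A: Mean rate = 12.5 mm / 53 years ≈ 0.236 mm per year.
For B, 0.236 mm/year × 19 years = 4.5 mm.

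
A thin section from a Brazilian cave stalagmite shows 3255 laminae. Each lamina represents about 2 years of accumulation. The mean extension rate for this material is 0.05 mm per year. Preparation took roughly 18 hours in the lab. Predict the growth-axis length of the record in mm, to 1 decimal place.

Multiplying by 2 years per lamina: 3255 × 2 = 6510 years.
Predicted length = 0.05 mm/year × 6510 years = 325.5 mm.

325.5 mm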